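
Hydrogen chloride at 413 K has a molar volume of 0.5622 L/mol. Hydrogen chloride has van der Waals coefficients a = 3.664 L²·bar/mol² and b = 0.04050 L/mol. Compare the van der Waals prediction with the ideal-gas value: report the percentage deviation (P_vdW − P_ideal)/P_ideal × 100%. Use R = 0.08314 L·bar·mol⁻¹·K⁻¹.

Ideal: P_ideal = RT/V_m = (0.08314)(413)/0.5622 = 61.0758 bar
vdW: P = RT/(V_m − b) − a/V_m² = 34.3368/0.521700 − 3.664/0.316069 = 65.8171 − 11.5924 = 54.2247 bar
% deviation = (54.2247 − 61.0758)/61.0758 × 100% = -11.22%

-11.22 %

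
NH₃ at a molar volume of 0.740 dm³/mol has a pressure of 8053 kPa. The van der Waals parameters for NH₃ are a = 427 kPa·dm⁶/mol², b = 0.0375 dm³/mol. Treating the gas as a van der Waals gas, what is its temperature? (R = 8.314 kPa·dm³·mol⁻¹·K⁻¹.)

T ≈ 746.3 K

T = (P + a/V_m²)(V_m − b)/R
P + a/V_m² = 8053 + 427/(0.740)² = 8832.8 kPa
V_m − b = 0.740 − 0.0375 = 0.70250 dm³/mol
T = (8832.8)(0.70250)/8.314 = 746.3 K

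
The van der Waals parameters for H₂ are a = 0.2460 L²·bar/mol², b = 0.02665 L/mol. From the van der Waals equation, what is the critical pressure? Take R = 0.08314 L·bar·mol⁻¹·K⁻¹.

For a van der Waals gas, P_c = a/(27b²).
P_c = 0.2460/(27×(0.02665)²) = 0.2460/0.019176 = 12.83 bar

P_c ≈ 12.83 bar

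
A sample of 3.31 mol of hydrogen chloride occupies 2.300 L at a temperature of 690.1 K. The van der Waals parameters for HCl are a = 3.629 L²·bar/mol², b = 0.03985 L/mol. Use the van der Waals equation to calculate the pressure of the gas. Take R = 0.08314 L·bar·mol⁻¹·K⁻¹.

P = nRT/(V − nb) − a n²/V²
nRT/(V − nb) = (3.31)(0.08314)(690.1)/(2.300 − 3.31×0.03985) = 189.91/2.1681 = 87.593 bar
a n²/V² = (3.629)(3.31)²/(2.300)² = 7.5160 bar
P = 87.593 − 7.5160 = 80.08 bar

P ≈ 80.08 bar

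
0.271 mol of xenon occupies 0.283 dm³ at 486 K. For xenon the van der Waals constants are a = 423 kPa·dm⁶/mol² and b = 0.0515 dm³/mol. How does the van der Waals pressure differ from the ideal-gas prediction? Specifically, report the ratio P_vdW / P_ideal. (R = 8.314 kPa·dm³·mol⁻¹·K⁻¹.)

Ideal: P_ideal = nRT/V = (0.271)(8.314)(486)/0.283 = 3869.27 kPa
vdW: P = nRT/(V − nb) − a n²/V² = 1095.00/0.269044 − 31.0655/0.0800890 = 4069.97 − 387.887 = 3682.08 kPa
Ratio = 3682.08/3869.27 = 0.9516

P_vdW / P_ideal ≈ 0.9516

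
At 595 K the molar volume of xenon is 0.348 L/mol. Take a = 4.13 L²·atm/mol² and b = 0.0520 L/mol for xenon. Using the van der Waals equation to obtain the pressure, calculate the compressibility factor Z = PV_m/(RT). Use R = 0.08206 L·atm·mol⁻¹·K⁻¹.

Z ≈ 0.9326

P = RT/(V_m − b) − a/V_m² = (0.08206)(595)/(0.348 − 0.0520) − 4.13/(0.348)²
  = 48.826/0.29600 − 34.103 = 164.95 − 34.103 = 130.85 atm
Z = PV_m/(RT) = (130.85)(0.348)/((0.08206)(595)) = 45.536/48.826 = 0.9326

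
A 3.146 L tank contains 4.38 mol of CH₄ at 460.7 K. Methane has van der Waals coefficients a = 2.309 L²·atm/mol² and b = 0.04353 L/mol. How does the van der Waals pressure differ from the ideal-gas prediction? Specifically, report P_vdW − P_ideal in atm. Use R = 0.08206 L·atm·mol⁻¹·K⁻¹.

ΔP ≈ -1.080 atm

Ideal: P_ideal = nRT/V = (4.38)(0.08206)(460.7)/3.146 = 52.6338 atm
vdW: P = nRT/(V − nb) − a n²/V² = 165.586/2.95534 − 44.2968/9.89732 = 56.0294 − 4.47564 = 51.5538 atm
ΔP = 51.5538 − 52.6338 = -1.080 atm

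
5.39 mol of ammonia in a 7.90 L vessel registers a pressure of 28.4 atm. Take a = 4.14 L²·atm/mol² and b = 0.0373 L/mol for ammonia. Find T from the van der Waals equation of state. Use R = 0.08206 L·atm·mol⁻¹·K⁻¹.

T ≈ 527.9 K

T = (P + a n²/V²)(V − nb)/(nR)
P + a n²/V² = 28.4 + (4.14)(5.39)²/(7.90)² = 30.327 atm
V − nb = 7.90 − (5.39)(0.0373) = 7.6990 L
T = (30.327)(7.6990)/((5.39)(0.08206)) = 527.9 K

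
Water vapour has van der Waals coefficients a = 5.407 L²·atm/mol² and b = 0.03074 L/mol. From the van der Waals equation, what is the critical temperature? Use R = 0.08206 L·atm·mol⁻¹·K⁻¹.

T_c ≈ 635.1 K

For a van der Waals gas, T_c = 8a/(27Rb).
T_c = 8×5.407/(27×0.08206×0.03074) = 43.256/0.068108 = 635.1 K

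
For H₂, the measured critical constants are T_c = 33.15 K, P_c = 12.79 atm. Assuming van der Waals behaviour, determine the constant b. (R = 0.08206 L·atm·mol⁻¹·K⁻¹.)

From T_c = 8a/(27Rb) and P_c = a/(27b²): b = R T_c/(8 P_c).
b = (0.08206)(33.15)/(8×12.79) = 2.7203/102.32 = 0.02659 L/mol

b ≈ 0.02659 L/mol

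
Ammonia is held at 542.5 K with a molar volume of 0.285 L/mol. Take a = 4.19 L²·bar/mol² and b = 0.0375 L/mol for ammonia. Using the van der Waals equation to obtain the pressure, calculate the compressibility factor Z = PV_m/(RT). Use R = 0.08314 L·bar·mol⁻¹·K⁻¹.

Z ≈ 0.8256

P = RT/(V_m − b) − a/V_m² = (0.08314)(542.5)/(0.285 − 0.0375) − 4.19/(0.285)²
  = 45.103/0.24750 − 51.585 = 182.23 − 51.585 = 130.65 bar
Z = PV_m/(RT) = (130.65)(0.285)/((0.08314)(542.5)) = 37.235/45.103 = 0.8256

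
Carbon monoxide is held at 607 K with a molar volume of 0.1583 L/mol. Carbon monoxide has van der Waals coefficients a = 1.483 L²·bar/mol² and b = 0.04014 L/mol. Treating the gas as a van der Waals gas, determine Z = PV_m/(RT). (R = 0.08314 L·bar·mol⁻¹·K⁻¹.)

Z ≈ 1.154

P = RT/(V_m − b) − a/V_m² = (0.08314)(607)/(0.1583 − 0.04014) − 1.483/(0.1583)²
  = 50.466/0.11816 − 59.181 = 427.10 − 59.181 = 367.92 bar
Z = PV_m/(RT) = (367.92)(0.1583)/((0.08314)(607)) = 58.242/50.466 = 1.154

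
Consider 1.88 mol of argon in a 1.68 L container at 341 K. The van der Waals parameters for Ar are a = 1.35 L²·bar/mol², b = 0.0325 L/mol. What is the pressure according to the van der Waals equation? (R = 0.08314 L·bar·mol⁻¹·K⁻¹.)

P ≈ 31.23 bar

P = nRT/(V − nb) − a n²/V²
nRT/(V − nb) = (1.88)(0.08314)(341)/(1.68 − 1.88×0.0325) = 53.299/1.6189 = 32.923 bar
a n²/V² = (1.35)(1.88)²/(1.68)² = 1.6906 bar
P = 32.923 − 1.6906 = 31.23 bar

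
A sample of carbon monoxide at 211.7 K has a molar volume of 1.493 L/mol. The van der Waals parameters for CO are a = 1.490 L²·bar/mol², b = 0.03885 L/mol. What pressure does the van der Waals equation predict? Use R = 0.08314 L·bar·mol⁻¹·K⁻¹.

P ≈ 11.44 bar

P = RT/(V_m − b) − a/V_m²
RT/(V_m − b) = (0.08314)(211.7)/(1.493 − 0.03885) = 17.601/1.4542 = 12.104 bar
a/V_m² = 1.490/(1.493)² = 0.66845 bar
P = 12.104 − 0.66845 = 11.44 bar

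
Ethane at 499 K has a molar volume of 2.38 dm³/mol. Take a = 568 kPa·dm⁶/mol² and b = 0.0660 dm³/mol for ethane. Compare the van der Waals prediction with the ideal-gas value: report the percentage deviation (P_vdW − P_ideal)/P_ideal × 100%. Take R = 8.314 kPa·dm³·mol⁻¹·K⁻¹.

Ideal: P_ideal = RT/V_m = (8.314)(499)/2.38 = 1743.15 kPa
vdW: P = RT/(V_m − b) − a/V_m² = 4148.69/2.31400 − 568/5.66440 = 1792.87 − 100.275 = 1692.60 kPa
% deviation = (1692.60 − 1743.15)/1743.15 × 100% = -2.90%

-2.90 %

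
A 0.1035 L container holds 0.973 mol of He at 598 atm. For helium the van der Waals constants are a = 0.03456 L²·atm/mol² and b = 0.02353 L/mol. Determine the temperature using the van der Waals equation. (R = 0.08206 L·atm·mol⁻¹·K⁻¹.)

T = (P + a n²/V²)(V − nb)/(nR)
P + a n²/V² = 598 + (0.03456)(0.973)²/(0.1035)² = 601.05 atm
V − nb = 0.1035 − (0.973)(0.02353) = 0.080605 L
T = (601.05)(0.080605)/((0.973)(0.08206)) = 606.8 K

T ≈ 606.8 K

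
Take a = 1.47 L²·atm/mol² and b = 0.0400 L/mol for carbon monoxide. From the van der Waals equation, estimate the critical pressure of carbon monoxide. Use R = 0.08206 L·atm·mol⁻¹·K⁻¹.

P_c ≈ 34.03 atm

For a van der Waals gas, P_c = a/(27b²).
P_c = 1.47/(27×(0.0400)²) = 1.47/0.043200 = 34.03 atm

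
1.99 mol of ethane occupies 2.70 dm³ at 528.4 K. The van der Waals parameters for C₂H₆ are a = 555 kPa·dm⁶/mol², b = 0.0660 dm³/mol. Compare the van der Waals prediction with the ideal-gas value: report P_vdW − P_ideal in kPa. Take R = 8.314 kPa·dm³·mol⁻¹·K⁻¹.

Ideal: P_ideal = nRT/V = (1.99)(8.314)(528.4)/2.70 = 3237.89 kPa
vdW: P = nRT/(V − nb) − a n²/V² = 8742.30/2.56866 − 2197.86/7.29000 = 3403.45 − 301.490 = 3101.96 kPa
ΔP = 3101.96 − 3237.89 = -135.9 kPa

ΔP ≈ -135.9 kPa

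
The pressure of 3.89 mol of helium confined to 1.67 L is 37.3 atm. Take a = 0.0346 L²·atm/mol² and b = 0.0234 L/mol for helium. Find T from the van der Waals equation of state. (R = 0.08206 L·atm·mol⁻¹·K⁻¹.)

T = (P + a n²/V²)(V − nb)/(nR)
P + a n²/V² = 37.3 + (0.0346)(3.89)²/(1.67)² = 37.488 atm
V − nb = 1.67 − (3.89)(0.0234) = 1.5790 L
T = (37.488)(1.5790)/((3.89)(0.08206)) = 185.4 K

T ≈ 185.4 K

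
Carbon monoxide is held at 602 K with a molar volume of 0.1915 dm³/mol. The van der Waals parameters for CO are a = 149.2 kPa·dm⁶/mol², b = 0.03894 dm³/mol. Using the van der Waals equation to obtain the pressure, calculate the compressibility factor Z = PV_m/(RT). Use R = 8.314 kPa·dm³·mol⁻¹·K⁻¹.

Z ≈ 1.100

P = RT/(V_m − b) − a/V_m² = (8.314)(602)/(0.1915 − 0.03894) − 149.2/(0.1915)²
  = 5005.0/0.15256 − 4068.5 = 32807 − 4068.5 = 28739 kPa
Z = PV_m/(RT) = (28739)(0.1915)/((8.314)(602)) = 5503.5/5005.0 = 1.100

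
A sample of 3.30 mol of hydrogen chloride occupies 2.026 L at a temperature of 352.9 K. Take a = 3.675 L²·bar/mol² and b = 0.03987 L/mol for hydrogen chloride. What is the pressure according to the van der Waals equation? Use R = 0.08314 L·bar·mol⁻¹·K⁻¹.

P = nRT/(V − nb) − a n²/V²
nRT/(V − nb) = (3.30)(0.08314)(352.9)/(2.026 − 3.30×0.03987) = 96.822/1.8944 = 51.110 bar
a n²/V² = (3.675)(3.30)²/(2.026)² = 9.7500 bar
P = 51.110 − 9.7500 = 41.36 bar

P ≈ 41.36 bar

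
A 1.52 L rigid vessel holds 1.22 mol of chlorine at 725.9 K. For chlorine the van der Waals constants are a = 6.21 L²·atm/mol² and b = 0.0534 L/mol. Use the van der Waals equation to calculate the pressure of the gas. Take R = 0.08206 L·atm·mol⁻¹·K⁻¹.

P = nRT/(V − nb) − a n²/V²
nRT/(V − nb) = (1.22)(0.08206)(725.9)/(1.52 − 1.22×0.0534) = 72.672/1.4549 = 49.950 atm
a n²/V² = (6.21)(1.22)²/(1.52)² = 4.0006 atm
P = 49.950 − 4.0006 = 45.95 atm

P ≈ 45.95 atm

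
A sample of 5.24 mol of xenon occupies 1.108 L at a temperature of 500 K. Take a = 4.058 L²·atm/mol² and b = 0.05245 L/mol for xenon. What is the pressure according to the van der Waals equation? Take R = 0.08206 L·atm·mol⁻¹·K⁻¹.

P ≈ 167.3 atm

P = nRT/(V − nb) − a n²/V²
nRT/(V − nb) = (5.24)(0.08206)(500)/(1.108 − 5.24×0.05245) = 215.00/0.83316 = 258.05 atm
a n²/V² = (4.058)(5.24)²/(1.108)² = 90.760 atm
P = 258.05 − 90.760 = 167.3 atm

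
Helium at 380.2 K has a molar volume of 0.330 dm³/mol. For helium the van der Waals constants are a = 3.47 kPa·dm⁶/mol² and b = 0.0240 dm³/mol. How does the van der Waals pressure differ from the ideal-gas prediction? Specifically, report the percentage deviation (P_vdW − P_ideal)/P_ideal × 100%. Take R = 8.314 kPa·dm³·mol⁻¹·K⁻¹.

Ideal: P_ideal = RT/V_m = (8.314)(380.2)/0.330 = 9578.74 kPa
vdW: P = RT/(V_m − b) − a/V_m² = 3160.98/0.306000 − 3.47/0.108900 = 10330.0 − 31.8641 = 10298.1 kPa
% deviation = (10298.1 − 9578.74)/9578.74 × 100% = 7.51%

7.51 %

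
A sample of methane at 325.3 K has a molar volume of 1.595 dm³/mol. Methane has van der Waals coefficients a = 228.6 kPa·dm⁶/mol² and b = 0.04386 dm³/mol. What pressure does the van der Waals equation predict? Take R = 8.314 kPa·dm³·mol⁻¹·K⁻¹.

P ≈ 1654 kPa

P = RT/(V_m − b) − a/V_m²
RT/(V_m − b) = (8.314)(325.3)/(1.595 − 0.04386) = 2704.5/1.5511 = 1743.6 kPa
a/V_m² = 228.6/(1.595)² = 89.858 kPa
P = 1743.6 − 89.858 = 1654 kPa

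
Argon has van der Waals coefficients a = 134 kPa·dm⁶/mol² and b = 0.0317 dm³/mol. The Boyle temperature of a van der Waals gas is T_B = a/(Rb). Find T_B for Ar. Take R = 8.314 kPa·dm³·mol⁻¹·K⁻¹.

T_B ≈ 508.4 K

For a van der Waals gas the second virial coefficient B₂ = b − a/(RT) vanishes at T_B = a/(Rb).
T_B = 134/(8.314×0.0317) = 134/0.26355 = 508.4 K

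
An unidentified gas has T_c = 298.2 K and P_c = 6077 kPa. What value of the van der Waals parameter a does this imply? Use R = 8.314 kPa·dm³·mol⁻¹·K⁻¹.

From T_c = 8a/(27Rb) and P_c = a/(27b²): a = 27 R² T_c²/(64 P_c).
a = 27×(8.314)²×(298.2)²/(64×6077) = 165958340/388928 = 426.7 kPa·dm⁶/mol²

a ≈ 426.7 kPa·dm⁶/mol²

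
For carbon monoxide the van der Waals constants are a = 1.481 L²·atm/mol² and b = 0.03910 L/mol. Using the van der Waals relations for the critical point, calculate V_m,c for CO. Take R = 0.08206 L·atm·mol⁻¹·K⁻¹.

For a van der Waals gas, V_m,c = 3b.
V_m,c = 3×0.03910 = 0.1173 L/mol

V_m,c ≈ 0.1173 L/mol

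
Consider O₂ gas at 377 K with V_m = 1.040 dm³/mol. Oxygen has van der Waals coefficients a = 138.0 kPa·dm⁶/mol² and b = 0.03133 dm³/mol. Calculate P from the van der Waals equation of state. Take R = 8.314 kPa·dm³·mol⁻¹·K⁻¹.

P ≈ 2980 kPa

P = RT/(V_m − b) − a/V_m²
RT/(V_m − b) = (8.314)(377)/(1.040 − 0.03133) = 3134.4/1.0087 = 3107.4 kPa
a/V_m² = 138.0/(1.040)² = 127.59 kPa
P = 3107.4 − 127.59 = 2980 kPa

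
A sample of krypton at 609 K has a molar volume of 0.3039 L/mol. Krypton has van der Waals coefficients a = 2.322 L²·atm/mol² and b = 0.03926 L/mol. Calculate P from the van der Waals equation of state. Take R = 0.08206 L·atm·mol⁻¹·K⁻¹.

P ≈ 163.7 atm

P = RT/(V_m − b) − a/V_m²
RT/(V_m − b) = (0.08206)(609)/(0.3039 − 0.03926) = 49.975/0.26464 = 188.84 atm
a/V_m² = 2.322/(0.3039)² = 25.142 atm
P = 188.84 − 25.142 = 163.7 atm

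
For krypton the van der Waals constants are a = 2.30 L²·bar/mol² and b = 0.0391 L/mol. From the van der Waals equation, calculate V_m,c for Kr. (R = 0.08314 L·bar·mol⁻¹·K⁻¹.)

V_m,c ≈ 0.1173 L/mol

For a van der Waals gas, V_m,c = 3b.
V_m,c = 3×0.0391 = 0.1173 L/mol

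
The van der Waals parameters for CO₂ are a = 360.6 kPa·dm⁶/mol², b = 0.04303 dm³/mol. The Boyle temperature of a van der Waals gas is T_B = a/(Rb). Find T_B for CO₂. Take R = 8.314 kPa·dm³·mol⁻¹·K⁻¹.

T_B ≈ 1008 K

For a van der Waals gas the second virial coefficient B₂ = b − a/(RT) vanishes at T_B = a/(Rb).
T_B = 360.6/(8.314×0.04303) = 360.6/0.35775 = 1008 K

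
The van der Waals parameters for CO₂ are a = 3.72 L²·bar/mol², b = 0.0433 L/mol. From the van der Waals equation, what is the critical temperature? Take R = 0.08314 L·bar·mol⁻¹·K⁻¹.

T_c ≈ 306.2 K

For a van der Waals gas, T_c = 8a/(27Rb).
T_c = 8×3.72/(27×0.08314×0.0433) = 29.760/0.097199 = 306.2 K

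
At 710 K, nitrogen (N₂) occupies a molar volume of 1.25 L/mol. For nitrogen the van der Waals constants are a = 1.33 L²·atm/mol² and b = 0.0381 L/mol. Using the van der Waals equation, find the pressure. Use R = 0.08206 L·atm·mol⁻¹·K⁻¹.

P ≈ 47.22 atm

P = RT/(V_m − b) − a/V_m²
RT/(V_m − b) = (0.08206)(710)/(1.25 − 0.0381) = 58.263/1.2119 = 48.076 atm
a/V_m² = 1.33/(1.25)² = 0.85120 atm
P = 48.076 − 0.85120 = 47.22 atm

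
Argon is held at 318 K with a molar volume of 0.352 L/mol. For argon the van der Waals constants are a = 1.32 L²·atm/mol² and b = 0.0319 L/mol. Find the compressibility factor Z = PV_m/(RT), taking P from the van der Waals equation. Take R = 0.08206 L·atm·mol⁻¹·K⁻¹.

Z ≈ 0.9560

P = RT/(V_m − b) − a/V_m² = (0.08206)(318)/(0.352 − 0.0319) − 1.32/(0.352)²
  = 26.095/0.32010 − 10.653 = 81.521 − 10.653 = 70.868 atm
Z = PV_m/(RT) = (70.868)(0.352)/((0.08206)(318)) = 24.946/26.095 = 0.9560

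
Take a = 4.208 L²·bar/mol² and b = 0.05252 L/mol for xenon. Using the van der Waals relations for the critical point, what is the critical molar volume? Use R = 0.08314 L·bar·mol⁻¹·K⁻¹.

For a van der Waals gas, V_m,c = 3b.
V_m,c = 3×0.05252 = 0.1576 L/mol

V_m,c ≈ 0.1576 L/mol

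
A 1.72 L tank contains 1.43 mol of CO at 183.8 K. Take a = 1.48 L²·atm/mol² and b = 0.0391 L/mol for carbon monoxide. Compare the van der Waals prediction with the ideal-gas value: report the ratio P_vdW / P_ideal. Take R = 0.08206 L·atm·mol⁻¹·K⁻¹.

P_vdW / P_ideal ≈ 0.9520

Ideal: P_ideal = nRT/V = (1.43)(0.08206)(183.8)/1.72 = 12.5396 atm
vdW: P = nRT/(V − nb) − a n²/V² = 21.5682/1.66409 − 3.02645/2.95840 = 12.9610 − 1.02300 = 11.9380 atm
Ratio = 11.9380/12.5396 = 0.9520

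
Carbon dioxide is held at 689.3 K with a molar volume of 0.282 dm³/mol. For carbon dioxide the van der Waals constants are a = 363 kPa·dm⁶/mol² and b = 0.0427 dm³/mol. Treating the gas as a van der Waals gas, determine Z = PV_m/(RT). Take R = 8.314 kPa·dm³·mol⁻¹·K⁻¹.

Z ≈ 0.9538

P = RT/(V_m − b) − a/V_m² = (8.314)(689.3)/(0.282 − 0.0427) − 363/(0.282)²
  = 5730.8/0.23930 − 4564.7 = 23948 − 4564.7 = 19383 kPa
Z = PV_m/(RT) = (19383)(0.282)/((8.314)(689.3)) = 5466.0/5730.8 = 0.9538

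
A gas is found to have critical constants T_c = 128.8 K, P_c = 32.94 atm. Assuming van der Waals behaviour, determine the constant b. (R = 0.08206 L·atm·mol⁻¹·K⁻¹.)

From T_c = 8a/(27Rb) and P_c = a/(27b²): b = R T_c/(8 P_c).
b = (0.08206)(128.8)/(8×32.94) = 10.569/263.52 = 0.04011 L/mol

b ≈ 0.04011 L/mol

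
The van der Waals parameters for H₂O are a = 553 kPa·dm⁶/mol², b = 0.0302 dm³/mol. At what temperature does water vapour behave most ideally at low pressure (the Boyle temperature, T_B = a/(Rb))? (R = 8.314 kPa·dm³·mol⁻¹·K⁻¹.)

T_B ≈ 2202 K

For a van der Waals gas the second virial coefficient B₂ = b − a/(RT) vanishes at T_B = a/(Rb).
T_B = 553/(8.314×0.0302) = 553/0.25108 = 2202 K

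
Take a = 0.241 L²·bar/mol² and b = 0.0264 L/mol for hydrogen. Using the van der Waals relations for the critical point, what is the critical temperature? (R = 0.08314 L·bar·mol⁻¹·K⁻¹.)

For a van der Waals gas, T_c = 8a/(27Rb).
T_c = 8×0.241/(27×0.08314×0.0264) = 1.9280/0.059262 = 32.53 K

T_c ≈ 32.53 K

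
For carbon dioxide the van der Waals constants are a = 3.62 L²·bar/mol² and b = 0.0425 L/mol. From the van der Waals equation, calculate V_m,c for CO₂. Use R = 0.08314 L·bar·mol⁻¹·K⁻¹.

V_m,c ≈ 0.1275 L/mol

For a van der Waals gas, V_m,c = 3b.
V_m,c = 3×0.0425 = 0.1275 L/mol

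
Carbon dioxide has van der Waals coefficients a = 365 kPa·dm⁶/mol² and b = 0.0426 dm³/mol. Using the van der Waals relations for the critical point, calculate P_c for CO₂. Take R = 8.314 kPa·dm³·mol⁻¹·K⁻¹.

P_c ≈ 7449 kPa

For a van der Waals gas, P_c = a/(27b²).
P_c = 365/(27×(0.0426)²) = 365/0.048999 = 7449 kPa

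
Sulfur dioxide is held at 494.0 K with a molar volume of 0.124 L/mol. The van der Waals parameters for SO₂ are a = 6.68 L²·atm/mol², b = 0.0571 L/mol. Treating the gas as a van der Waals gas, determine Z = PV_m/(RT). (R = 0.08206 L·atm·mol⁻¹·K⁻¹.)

P = RT/(V_m − b) − a/V_m² = (0.08206)(494.0)/(0.124 − 0.0571) − 6.68/(0.124)²
  = 40.538/0.066900 − 434.44 = 605.95 − 434.44 = 171.51 atm
Z = PV_m/(RT) = (171.51)(0.124)/((0.08206)(494.0)) = 21.267/40.538 = 0.5246

Z ≈ 0.5246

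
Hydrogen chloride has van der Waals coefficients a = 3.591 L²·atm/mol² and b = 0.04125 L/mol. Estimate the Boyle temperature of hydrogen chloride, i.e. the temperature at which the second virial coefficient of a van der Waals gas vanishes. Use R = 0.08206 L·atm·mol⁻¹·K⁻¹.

T_B ≈ 1061 K

For a van der Waals gas the second virial coefficient B₂ = b − a/(RT) vanishes at T_B = a/(Rb).
T_B = 3.591/(0.08206×0.04125) = 3.591/0.0033850 = 1061 K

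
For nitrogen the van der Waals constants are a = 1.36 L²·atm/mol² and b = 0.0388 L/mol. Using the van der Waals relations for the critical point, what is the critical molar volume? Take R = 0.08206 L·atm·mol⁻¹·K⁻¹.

V_m,c ≈ 0.1164 L/mol

For a van der Waals gas, V_m,c = 3b.
V_m,c = 3×0.0388 = 0.1164 L/mol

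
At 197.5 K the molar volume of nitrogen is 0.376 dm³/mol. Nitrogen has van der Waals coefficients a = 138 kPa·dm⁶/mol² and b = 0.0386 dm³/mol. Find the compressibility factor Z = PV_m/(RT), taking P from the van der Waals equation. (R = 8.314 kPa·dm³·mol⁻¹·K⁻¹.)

Z ≈ 0.8909

P = RT/(V_m − b) − a/V_m² = (8.314)(197.5)/(0.376 − 0.0386) − 138/(0.376)²
  = 1642.0/0.33740 − 976.12 = 4866.6 − 976.12 = 3890.5 kPa
Z = PV_m/(RT) = (3890.5)(0.376)/((8.314)(197.5)) = 1462.8/1642.0 = 0.8909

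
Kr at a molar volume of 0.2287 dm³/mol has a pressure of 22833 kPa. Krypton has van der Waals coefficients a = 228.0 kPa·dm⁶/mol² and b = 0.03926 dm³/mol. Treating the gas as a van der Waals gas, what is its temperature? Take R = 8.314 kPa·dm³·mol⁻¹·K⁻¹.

T = (P + a/V_m²)(V_m − b)/R
P + a/V_m² = 22833 + 228.0/(0.2287)² = 27192 kPa
V_m − b = 0.2287 − 0.03926 = 0.18944 dm³/mol
T = (27192)(0.18944)/8.314 = 619.6 K

T ≈ 619.6 K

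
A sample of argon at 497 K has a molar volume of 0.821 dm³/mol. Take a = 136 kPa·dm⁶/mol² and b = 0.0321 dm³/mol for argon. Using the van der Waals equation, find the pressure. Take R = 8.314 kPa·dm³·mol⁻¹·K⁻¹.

P = RT/(V_m − b) − a/V_m²
RT/(V_m − b) = (8.314)(497)/(0.821 − 0.0321) = 4132.1/0.78890 = 5237.8 kPa
a/V_m² = 136/(0.821)² = 201.77 kPa
P = 5237.8 − 201.77 = 5036 kPa

P ≈ 5036 kPa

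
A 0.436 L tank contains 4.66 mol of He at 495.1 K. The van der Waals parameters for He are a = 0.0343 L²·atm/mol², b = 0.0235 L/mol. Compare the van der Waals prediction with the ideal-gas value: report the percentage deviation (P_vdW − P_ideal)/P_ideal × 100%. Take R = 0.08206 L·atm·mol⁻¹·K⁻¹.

Ideal: P_ideal = nRT/V = (4.66)(0.08206)(495.1)/0.436 = 434.234 atm
vdW: P = nRT/(V − nb) − a n²/V² = 189.326/0.326490 − 0.744845/0.190096 = 579.883 − 3.91826 = 575.965 atm
% deviation = (575.965 − 434.234)/434.234 × 100% = 32.64%

32.64 %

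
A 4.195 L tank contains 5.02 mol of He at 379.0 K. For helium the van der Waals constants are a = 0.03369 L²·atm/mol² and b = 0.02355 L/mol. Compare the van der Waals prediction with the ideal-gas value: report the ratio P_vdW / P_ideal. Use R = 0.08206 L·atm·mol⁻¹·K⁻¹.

P_vdW / P_ideal ≈ 1.028

Ideal: P_ideal = nRT/V = (5.02)(0.08206)(379.0)/4.195 = 37.2171 atm
vdW: P = nRT/(V − nb) − a n²/V² = 156.126/4.07678 − 0.849001/17.5980 = 38.2964 − 0.0482442 = 38.2482 atm
Ratio = 38.2482/37.2171 = 1.028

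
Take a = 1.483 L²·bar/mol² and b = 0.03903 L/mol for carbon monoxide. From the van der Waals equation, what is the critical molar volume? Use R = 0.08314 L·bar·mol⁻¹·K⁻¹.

For a van der Waals gas, V_m,c = 3b.
V_m,c = 3×0.03903 = 0.1171 L/mol

V_m,c ≈ 0.1171 L/mol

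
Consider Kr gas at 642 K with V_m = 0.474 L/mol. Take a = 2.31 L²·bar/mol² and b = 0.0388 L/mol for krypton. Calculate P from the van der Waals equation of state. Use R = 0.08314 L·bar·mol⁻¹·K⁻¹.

P = RT/(V_m − b) − a/V_m²
RT/(V_m − b) = (0.08314)(642)/(0.474 − 0.0388) = 53.376/0.43520 = 122.65 bar
a/V_m² = 2.31/(0.474)² = 10.281 bar
P = 122.65 − 10.281 = 112.4 bar

P ≈ 112.4 bar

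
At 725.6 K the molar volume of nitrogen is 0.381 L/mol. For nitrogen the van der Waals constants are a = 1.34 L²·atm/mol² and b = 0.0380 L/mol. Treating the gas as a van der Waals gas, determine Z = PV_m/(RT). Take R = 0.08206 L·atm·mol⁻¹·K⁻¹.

Z ≈ 1.052

P = RT/(V_m − b) − a/V_m² = (0.08206)(725.6)/(0.381 − 0.0380) − 1.34/(0.381)²
  = 59.543/0.34300 − 9.2311 = 173.59 − 9.2311 = 164.36 atm
Z = PV_m/(RT) = (164.36)(0.381)/((0.08206)(725.6)) = 62.621/59.543 = 1.052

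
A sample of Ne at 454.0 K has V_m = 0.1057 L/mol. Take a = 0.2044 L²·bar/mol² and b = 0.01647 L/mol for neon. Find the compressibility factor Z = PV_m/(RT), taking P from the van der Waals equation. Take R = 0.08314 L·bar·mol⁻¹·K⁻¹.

P = RT/(V_m − b) − a/V_m² = (0.08314)(454.0)/(0.1057 − 0.01647) − 0.2044/(0.1057)²
  = 37.746/0.089230 − 18.295 = 423.02 − 18.295 = 404.73 bar
Z = PV_m/(RT) = (404.73)(0.1057)/((0.08314)(454.0)) = 42.780/37.746 = 1.133

Z ≈ 1.133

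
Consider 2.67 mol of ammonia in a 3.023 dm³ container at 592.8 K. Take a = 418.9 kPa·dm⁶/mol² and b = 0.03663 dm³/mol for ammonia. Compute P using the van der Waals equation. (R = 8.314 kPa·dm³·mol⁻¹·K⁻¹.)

P = nRT/(V − nb) − a n²/V²
nRT/(V − nb) = (2.67)(8.314)(592.8)/(3.023 − 2.67×0.03663) = 13159/2.9252 = 4498.5 kPa
a n²/V² = (418.9)(2.67)²/(3.023)² = 326.78 kPa
P = 4498.5 − 326.78 = 4172 kPa

P ≈ 4172 kPa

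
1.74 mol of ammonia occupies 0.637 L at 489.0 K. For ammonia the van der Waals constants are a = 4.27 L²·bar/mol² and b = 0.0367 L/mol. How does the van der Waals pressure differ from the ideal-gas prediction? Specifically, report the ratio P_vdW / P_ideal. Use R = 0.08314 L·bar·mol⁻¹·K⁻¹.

P_vdW / P_ideal ≈ 0.8245

Ideal: P_ideal = nRT/V = (1.74)(0.08314)(489.0)/0.637 = 111.053 bar
vdW: P = nRT/(V − nb) − a n²/V² = 70.7405/0.573142 − 12.9279/0.405769 = 123.426 − 31.8602 = 91.566 bar
Ratio = 91.566/111.053 = 0.8245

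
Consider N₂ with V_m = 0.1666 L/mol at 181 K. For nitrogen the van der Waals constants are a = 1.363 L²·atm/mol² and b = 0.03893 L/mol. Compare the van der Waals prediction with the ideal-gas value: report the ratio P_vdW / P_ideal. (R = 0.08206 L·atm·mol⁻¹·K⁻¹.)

P_vdW / P_ideal ≈ 0.7541

Ideal: P_ideal = RT/V_m = (0.08206)(181)/0.1666 = 89.1528 atm
vdW: P = RT/(V_m − b) − a/V_m² = 14.8529/0.127670 − 1.363/0.0277556 = 116.338 − 49.1072 = 67.231 atm
Ratio = 67.231/89.1528 = 0.7541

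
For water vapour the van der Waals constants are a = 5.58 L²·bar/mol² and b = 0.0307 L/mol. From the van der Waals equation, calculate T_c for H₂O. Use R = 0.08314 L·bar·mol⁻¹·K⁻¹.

For a van der Waals gas, T_c = 8a/(27Rb).
T_c = 8×5.58/(27×0.08314×0.0307) = 44.640/0.068915 = 647.8 K

T_c ≈ 647.8 K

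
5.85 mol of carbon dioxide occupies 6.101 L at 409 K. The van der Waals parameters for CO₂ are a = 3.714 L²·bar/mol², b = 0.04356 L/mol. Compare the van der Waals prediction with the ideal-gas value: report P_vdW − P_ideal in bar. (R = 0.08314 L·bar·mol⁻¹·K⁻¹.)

Ideal: P_ideal = nRT/V = (5.85)(0.08314)(409)/6.101 = 32.6053 bar
vdW: P = nRT/(V − nb) − a n²/V² = 198.925/5.84617 − 127.102/37.2222 = 34.0266 − 3.41468 = 30.6119 bar
ΔP = 30.6119 − 32.6053 = -1.993 bar

ΔP ≈ -1.993 bar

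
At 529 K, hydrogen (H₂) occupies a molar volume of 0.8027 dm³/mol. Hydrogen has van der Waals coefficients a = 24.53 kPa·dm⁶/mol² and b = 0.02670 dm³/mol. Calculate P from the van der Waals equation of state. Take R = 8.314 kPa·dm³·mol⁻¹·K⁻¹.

P ≈ 5630 kPa

P = RT/(V_m − b) − a/V_m²
RT/(V_m − b) = (8.314)(529)/(0.8027 − 0.02670) = 4398.1/0.77600 = 5667.7 kPa
a/V_m² = 24.53/(0.8027)² = 38.071 kPa
P = 5667.7 − 38.071 = 5630 kPa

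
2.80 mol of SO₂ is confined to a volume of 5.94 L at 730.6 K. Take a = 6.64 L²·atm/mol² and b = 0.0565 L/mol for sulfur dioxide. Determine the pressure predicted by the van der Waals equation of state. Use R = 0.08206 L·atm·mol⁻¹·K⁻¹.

P ≈ 27.56 atm

P = nRT/(V − nb) − a n²/V²
nRT/(V − nb) = (2.80)(0.08206)(730.6)/(5.94 − 2.80×0.0565) = 167.87/5.7818 = 29.034 atm
a n²/V² = (6.64)(2.80)²/(5.94)² = 1.4754 atm
P = 29.034 − 1.4754 = 27.56 atm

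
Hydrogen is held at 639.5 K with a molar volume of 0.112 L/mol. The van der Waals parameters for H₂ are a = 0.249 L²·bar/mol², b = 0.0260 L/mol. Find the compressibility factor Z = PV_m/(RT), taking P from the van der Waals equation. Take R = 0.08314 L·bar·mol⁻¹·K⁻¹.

Z ≈ 1.261

P = RT/(V_m − b) − a/V_m² = (0.08314)(639.5)/(0.112 − 0.0260) − 0.249/(0.112)²
  = 53.168/0.086000 − 19.850 = 618.23 − 19.850 = 598.38 bar
Z = PV_m/(RT) = (598.38)(0.112)/((0.08314)(639.5)) = 67.019/53.168 = 1.261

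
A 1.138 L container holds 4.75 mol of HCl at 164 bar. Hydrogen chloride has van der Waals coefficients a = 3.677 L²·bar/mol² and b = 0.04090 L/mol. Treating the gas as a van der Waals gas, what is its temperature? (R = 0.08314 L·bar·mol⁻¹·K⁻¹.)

T = (P + a n²/V²)(V − nb)/(nR)
P + a n²/V² = 164 + (3.677)(4.75)²/(1.138)² = 228.06 bar
V − nb = 1.138 − (4.75)(0.04090) = 0.94373 L
T = (228.06)(0.94373)/((4.75)(0.08314)) = 545.0 K

T ≈ 545.0 K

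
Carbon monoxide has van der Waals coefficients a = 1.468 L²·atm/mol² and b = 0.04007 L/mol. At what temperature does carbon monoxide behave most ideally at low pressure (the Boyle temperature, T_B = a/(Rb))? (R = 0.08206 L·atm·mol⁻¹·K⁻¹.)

T_B ≈ 446.5 K

For a van der Waals gas the second virial coefficient B₂ = b − a/(RT) vanishes at T_B = a/(Rb).
T_B = 1.468/(0.08206×0.04007) = 1.468/0.0032881 = 446.5 K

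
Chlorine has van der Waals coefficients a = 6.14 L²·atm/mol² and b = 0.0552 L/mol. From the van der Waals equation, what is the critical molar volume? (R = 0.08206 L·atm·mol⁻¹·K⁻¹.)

V_m,c ≈ 0.1656 L/mol

For a van der Waals gas, V_m,c = 3b.
V_m,c = 3×0.0552 = 0.1656 L/mol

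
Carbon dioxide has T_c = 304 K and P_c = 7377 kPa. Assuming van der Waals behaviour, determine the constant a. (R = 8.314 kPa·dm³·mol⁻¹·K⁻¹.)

From T_c = 8a/(27Rb) and P_c = a/(27b²): a = 27 R² T_c²/(64 P_c).
a = 27×(8.314)²×(304)²/(64×7377) = 172476913/472128 = 365.3 kPa·dm⁶/mol²

a ≈ 365.3 kPa·dm⁶/mol²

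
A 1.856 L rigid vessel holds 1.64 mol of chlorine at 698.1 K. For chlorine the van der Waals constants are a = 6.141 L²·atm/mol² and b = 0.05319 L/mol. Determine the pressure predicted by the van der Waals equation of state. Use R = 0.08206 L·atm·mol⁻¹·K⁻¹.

P ≈ 48.32 atm

P = nRT/(V − nb) − a n²/V²
nRT/(V − nb) = (1.64)(0.08206)(698.1)/(1.856 − 1.64×0.05319) = 93.949/1.7688 = 53.115 atm
a n²/V² = (6.141)(1.64)²/(1.856)² = 4.7948 atm
P = 53.115 − 4.7948 = 48.32 atm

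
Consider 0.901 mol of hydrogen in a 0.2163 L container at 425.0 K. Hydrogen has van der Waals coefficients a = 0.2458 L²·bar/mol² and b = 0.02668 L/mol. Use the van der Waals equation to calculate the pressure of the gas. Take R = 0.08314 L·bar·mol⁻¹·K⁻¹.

P ≈ 161.3 bar

P = nRT/(V − nb) − a n²/V²
nRT/(V − nb) = (0.901)(0.08314)(425.0)/(0.2163 − 0.901×0.02668) = 31.836/0.19226 = 165.59 bar
a n²/V² = (0.2458)(0.901)²/(0.2163)² = 4.2650 bar
P = 165.59 − 4.2650 = 161.3 bar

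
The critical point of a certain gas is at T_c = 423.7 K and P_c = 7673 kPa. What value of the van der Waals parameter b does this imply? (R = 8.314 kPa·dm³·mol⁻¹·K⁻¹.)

b ≈ 0.05739 dm³/mol

From T_c = 8a/(27Rb) and P_c = a/(27b²): b = R T_c/(8 P_c).
b = (8.314)(423.7)/(8×7673) = 3522.6/61384 = 0.05739 dm³/mol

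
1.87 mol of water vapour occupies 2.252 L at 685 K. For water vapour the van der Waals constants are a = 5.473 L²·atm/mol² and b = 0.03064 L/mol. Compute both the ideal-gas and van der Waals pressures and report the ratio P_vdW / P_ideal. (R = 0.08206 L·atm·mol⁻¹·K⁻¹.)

P_vdW / P_ideal ≈ 0.9453

Ideal: P_ideal = nRT/V = (1.87)(0.08206)(685)/2.252 = 46.6762 atm
vdW: P = nRT/(V − nb) − a n²/V² = 105.115/2.19470 − 19.1385/5.07150 = 47.8949 − 3.77374 = 44.1212 atm
Ratio = 44.1212/46.6762 = 0.9453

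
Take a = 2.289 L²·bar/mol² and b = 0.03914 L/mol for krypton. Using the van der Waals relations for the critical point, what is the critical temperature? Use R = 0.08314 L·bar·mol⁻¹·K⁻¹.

T_c ≈ 208.4 K

For a van der Waals gas, T_c = 8a/(27Rb).
T_c = 8×2.289/(27×0.08314×0.03914) = 18.312/0.087861 = 208.4 K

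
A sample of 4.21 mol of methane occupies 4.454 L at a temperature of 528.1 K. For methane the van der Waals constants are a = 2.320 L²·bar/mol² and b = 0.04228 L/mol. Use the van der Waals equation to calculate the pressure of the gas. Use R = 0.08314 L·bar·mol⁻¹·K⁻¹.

P = nRT/(V − nb) − a n²/V²
nRT/(V − nb) = (4.21)(0.08314)(528.1)/(4.454 − 4.21×0.04228) = 184.85/4.2760 = 43.230 bar
a n²/V² = (2.320)(4.21)²/(4.454)² = 2.0728 bar
P = 43.230 − 2.0728 = 41.16 bar

P ≈ 41.16 bar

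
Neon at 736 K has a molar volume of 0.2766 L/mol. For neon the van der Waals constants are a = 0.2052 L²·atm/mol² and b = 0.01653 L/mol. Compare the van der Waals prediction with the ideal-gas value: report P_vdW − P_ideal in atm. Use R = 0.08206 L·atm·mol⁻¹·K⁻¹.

Ideal: P_ideal = RT/V_m = (0.08206)(736)/0.2766 = 218.352 atm
vdW: P = RT/(V_m − b) − a/V_m² = 60.3962/0.260070 − 0.2052/0.0765076 = 232.231 − 2.68209 = 229.549 atm
ΔP = 229.549 − 218.352 = 11.20 atm

ΔP ≈ 11.20 atm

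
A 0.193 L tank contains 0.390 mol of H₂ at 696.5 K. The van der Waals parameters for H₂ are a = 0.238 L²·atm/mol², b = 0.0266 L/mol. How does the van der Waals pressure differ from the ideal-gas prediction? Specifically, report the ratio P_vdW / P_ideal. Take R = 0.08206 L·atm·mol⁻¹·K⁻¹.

Ideal: P_ideal = nRT/V = (0.390)(0.08206)(696.5)/0.193 = 115.494 atm
vdW: P = nRT/(V − nb) − a n²/V² = 22.2904/0.182626 − 0.0361998/0.0372490 = 122.055 − 0.971833 = 121.083 atm
Ratio = 121.083/115.494 = 1.048

P_vdW / P_ideal ≈ 1.048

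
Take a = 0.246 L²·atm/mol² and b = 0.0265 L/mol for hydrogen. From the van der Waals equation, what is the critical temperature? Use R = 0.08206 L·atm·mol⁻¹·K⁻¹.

T_c ≈ 33.52 K

For a van der Waals gas, T_c = 8a/(27Rb).
T_c = 8×0.246/(27×0.08206×0.0265) = 1.9680/0.058714 = 33.52 K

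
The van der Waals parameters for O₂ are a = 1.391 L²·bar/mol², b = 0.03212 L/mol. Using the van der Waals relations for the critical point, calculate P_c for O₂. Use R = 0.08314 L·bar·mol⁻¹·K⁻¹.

For a van der Waals gas, P_c = a/(27b²).
P_c = 1.391/(27×(0.03212)²) = 1.391/0.027856 = 49.94 bar

P_c ≈ 49.94 bar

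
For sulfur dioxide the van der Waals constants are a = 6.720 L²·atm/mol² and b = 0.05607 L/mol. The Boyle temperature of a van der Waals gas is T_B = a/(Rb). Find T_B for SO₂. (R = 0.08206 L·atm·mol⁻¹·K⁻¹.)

T_B ≈ 1461 K

For a van der Waals gas the second virial coefficient B₂ = b − a/(RT) vanishes at T_B = a/(Rb).
T_B = 6.720/(0.08206×0.05607) = 6.720/0.0046011 = 1461 K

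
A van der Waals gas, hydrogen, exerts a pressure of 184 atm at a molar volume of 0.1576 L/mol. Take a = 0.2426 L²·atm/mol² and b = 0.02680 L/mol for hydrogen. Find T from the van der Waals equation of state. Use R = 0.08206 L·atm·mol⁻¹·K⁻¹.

T ≈ 308.9 K

T = (P + a/V_m²)(V_m − b)/R
P + a/V_m² = 184 + 0.2426/(0.1576)² = 193.77 atm
V_m − b = 0.1576 − 0.02680 = 0.13080 L/mol
T = (193.77)(0.13080)/0.08206 = 308.9 K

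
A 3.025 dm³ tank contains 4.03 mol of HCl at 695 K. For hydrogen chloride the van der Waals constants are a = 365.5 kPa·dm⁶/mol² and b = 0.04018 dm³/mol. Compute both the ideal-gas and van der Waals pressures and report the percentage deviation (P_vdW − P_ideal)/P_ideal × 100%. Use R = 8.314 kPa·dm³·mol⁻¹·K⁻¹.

Ideal: P_ideal = nRT/V = (4.03)(8.314)(695)/3.025 = 7697.94 kPa
vdW: P = nRT/(V − nb) − a n²/V² = 23286.3/2.86307 − 5936.05/9.15063 = 8133.33 − 648.704 = 7484.63 kPa
% deviation = (7484.63 − 7697.94)/7697.94 × 100% = -2.77%

-2.77 %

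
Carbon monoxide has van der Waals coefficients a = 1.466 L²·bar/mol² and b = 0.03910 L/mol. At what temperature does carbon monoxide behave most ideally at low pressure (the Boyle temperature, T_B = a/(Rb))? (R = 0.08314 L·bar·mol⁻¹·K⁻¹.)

T_B ≈ 451.0 K

For a van der Waals gas the second virial coefficient B₂ = b − a/(RT) vanishes at T_B = a/(Rb).
T_B = 1.466/(0.08314×0.03910) = 1.466/0.0032508 = 451.0 K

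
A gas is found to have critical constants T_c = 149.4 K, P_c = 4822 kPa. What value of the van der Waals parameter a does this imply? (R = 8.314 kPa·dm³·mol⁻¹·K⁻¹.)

a ≈ 135.0 kPa·dm⁶/mol²

From T_c = 8a/(27Rb) and P_c = a/(27b²): a = 27 R² T_c²/(64 P_c).
a = 27×(8.314)²×(149.4)²/(64×4822) = 41656713/308608 = 135.0 kPa·dm⁶/mol²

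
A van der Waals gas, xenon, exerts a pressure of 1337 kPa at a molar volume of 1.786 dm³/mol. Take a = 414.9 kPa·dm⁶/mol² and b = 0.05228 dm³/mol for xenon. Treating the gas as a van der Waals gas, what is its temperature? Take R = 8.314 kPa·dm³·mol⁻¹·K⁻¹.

T = (P + a/V_m²)(V_m − b)/R
P + a/V_m² = 1337 + 414.9/(1.786)² = 1467.1 kPa
V_m − b = 1.786 − 0.05228 = 1.7337 dm³/mol
T = (1467.1)(1.7337)/8.314 = 305.9 K

T ≈ 305.9 K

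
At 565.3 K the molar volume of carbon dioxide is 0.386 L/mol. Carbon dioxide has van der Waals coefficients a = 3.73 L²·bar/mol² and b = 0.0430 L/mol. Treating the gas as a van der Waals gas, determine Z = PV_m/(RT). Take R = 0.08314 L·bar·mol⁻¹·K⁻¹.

P = RT/(V_m − b) − a/V_m² = (0.08314)(565.3)/(0.386 − 0.0430) − 3.73/(0.386)²
  = 46.999/0.34300 − 25.034 = 137.02 − 25.034 = 111.99 bar
Z = PV_m/(RT) = (111.99)(0.386)/((0.08314)(565.3)) = 43.228/46.999 = 0.9198

Z ≈ 0.9198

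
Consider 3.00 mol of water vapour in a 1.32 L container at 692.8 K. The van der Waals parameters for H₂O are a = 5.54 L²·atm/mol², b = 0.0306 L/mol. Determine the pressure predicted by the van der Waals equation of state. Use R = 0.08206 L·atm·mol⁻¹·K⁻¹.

P = nRT/(V − nb) − a n²/V²
nRT/(V − nb) = (3.00)(0.08206)(692.8)/(1.32 − 3.00×0.0306) = 170.55/1.2282 = 138.86 atm
a n²/V² = (5.54)(3.00)²/(1.32)² = 28.616 atm
P = 138.86 − 28.616 = 110.2 atm

P ≈ 110.2 atm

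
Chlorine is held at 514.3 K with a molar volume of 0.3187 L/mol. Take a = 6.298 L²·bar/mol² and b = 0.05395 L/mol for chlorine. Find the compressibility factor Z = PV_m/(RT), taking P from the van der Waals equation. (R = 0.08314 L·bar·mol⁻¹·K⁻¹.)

P = RT/(V_m − b) − a/V_m² = (0.08314)(514.3)/(0.3187 − 0.05395) − 6.298/(0.3187)²
  = 42.759/0.26475 − 62.007 = 161.51 − 62.007 = 99.50 bar
Z = PV_m/(RT) = (99.50)(0.3187)/((0.08314)(514.3)) = 31.711/42.759 = 0.7416

Z ≈ 0.7416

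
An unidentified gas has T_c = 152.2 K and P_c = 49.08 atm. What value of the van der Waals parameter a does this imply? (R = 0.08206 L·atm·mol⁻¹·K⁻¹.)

a ≈ 1.341 L²·atm/mol²

From T_c = 8a/(27Rb) and P_c = a/(27b²): a = 27 R² T_c²/(64 P_c).
a = 27×(0.08206)²×(152.2)²/(64×49.08) = 4211.7/3141.1 = 1.341 L²·atm/mol²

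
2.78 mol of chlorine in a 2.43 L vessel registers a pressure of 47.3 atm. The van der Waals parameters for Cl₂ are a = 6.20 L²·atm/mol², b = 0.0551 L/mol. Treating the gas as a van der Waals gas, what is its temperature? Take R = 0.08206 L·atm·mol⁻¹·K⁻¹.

T = (P + a n²/V²)(V − nb)/(nR)
P + a n²/V² = 47.3 + (6.20)(2.78)²/(2.43)² = 55.415 atm
V − nb = 2.43 − (2.78)(0.0551) = 2.2768 L
T = (55.415)(2.2768)/((2.78)(0.08206)) = 553.1 K

T ≈ 553.1 K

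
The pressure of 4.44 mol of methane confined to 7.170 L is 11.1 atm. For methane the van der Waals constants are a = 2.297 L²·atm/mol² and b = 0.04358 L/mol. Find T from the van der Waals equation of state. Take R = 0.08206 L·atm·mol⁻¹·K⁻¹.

T ≈ 229.4 K

T = (P + a n²/V²)(V − nb)/(nR)
P + a n²/V² = 11.1 + (2.297)(4.44)²/(7.170)² = 11.981 atm
V − nb = 7.170 − (4.44)(0.04358) = 6.9765 L
T = (11.981)(6.9765)/((4.44)(0.08206)) = 229.4 K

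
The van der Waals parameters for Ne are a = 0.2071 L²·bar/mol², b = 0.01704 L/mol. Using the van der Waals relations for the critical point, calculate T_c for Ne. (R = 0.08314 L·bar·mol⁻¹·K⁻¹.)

For a van der Waals gas, T_c = 8a/(27Rb).
T_c = 8×0.2071/(27×0.08314×0.01704) = 1.6568/0.038251 = 43.31 K

T_c ≈ 43.31 K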